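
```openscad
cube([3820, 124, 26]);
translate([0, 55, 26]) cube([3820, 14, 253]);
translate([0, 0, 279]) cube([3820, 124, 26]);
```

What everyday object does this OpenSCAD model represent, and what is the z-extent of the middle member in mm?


An I-beam. The web height is 253 mm.

Two wide flanges with a thin centred web — an I-beam. Overall 305 mm minus two 26 mm flanges gives a web of 305 − 2·26 = 253 mm.


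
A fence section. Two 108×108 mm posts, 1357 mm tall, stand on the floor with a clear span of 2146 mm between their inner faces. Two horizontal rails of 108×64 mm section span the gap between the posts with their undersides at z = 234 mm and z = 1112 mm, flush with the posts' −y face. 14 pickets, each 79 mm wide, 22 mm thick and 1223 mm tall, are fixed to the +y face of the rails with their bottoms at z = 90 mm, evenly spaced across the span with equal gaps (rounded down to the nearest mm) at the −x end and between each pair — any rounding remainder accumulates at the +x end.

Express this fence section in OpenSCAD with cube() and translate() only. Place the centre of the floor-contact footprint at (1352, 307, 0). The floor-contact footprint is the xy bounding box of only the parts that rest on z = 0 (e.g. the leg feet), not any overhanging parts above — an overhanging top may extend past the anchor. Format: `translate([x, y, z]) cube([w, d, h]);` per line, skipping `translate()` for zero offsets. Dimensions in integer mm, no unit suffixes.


translate([171, 253, 0]) cube([108, 108, 1357]);
translate([2425, 253, 0]) cube([108, 108, 1357]);
translate([279, 253, 234]) cube([2146, 108, 64]);
translate([279, 253, 1112]) cube([2146, 108, 64]);
translate([348, 361, 90]) cube([79, 22, 1223]);
translate([496, 361, 90]) cube([79, 22, 1223]);
translate([644, 361, 90]) cube([79, 22, 1223]);
translate([792, 361, 90]) cube([79, 22, 1223]);
translate([940, 361, 90]) cube([79, 22, 1223]);
translate([1088, 361, 90]) cube([79, 22, 1223]);
translate([1236, 361, 90]) cube([79, 22, 1223]);
translate([1384, 361, 90]) cube([79, 22, 1223]);
translate([1532, 361, 90]) cube([79, 22, 1223]);
translate([1680, 361, 90]) cube([79, 22, 1223]);
translate([1828, 361, 90]) cube([79, 22, 1223]);
translate([1976, 361, 90]) cube([79, 22, 1223]);
translate([2124, 361, 90]) cube([79, 22, 1223]);
translate([2272, 361, 90]) cube([79, 22, 1223]);


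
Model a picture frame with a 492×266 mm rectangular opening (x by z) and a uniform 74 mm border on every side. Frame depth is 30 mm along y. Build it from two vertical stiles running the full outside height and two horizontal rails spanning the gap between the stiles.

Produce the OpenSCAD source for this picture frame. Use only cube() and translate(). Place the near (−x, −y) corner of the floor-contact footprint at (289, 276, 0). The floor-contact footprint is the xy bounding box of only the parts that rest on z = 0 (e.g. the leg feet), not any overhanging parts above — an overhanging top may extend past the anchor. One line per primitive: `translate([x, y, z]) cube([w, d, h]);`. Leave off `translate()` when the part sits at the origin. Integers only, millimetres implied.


translate([289, 276, 0]) cube([74, 30, 414]);
translate([855, 276, 0]) cube([74, 30, 414]);
translate([363, 276, 0]) cube([492, 30, 74]);
translate([363, 276, 340]) cube([492, 30, 74]);


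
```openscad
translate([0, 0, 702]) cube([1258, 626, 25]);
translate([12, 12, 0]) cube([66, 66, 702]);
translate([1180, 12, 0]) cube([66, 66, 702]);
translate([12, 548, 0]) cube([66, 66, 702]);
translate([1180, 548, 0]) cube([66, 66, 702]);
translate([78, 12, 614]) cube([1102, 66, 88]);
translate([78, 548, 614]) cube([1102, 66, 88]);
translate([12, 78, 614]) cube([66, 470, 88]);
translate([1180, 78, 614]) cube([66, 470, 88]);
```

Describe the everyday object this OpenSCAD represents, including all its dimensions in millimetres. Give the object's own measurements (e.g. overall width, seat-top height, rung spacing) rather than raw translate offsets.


A rectangular dining table. The top is 1258×626×25 mm with its upper surface at z = 727 mm. It stands on four 66×66 mm square legs, each inset 12 mm from the nearest pair of top edges, running from the floor to the underside of the top. Four apron rails, 66 mm thick and 88 mm tall, run between adjacent legs with their top edges flush with the underside of the top and their outer faces flush with the legs' outer faces.


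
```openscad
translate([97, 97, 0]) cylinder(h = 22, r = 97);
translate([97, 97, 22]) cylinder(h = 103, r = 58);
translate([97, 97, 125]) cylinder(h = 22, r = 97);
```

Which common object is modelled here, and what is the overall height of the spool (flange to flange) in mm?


A spool. The overall height is 147 mm.

Three coaxial cylinders, large–small–large — a spool. Two 22 mm flanges and a 103 mm core give 22 + 103 + 22 = 147 mm.


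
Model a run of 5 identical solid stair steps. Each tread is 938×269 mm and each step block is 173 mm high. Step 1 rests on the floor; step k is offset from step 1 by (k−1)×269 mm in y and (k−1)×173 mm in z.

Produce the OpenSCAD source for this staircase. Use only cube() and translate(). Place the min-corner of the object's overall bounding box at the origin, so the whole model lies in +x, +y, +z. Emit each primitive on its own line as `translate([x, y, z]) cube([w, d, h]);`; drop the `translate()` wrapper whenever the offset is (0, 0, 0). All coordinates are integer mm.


cube([938, 269, 173]);
translate([0, 269, 173]) cube([938, 269, 173]);
translate([0, 538, 346]) cube([938, 269, 173]);
translate([0, 807, 519]) cube([938, 269, 173]);
translate([0, 1076, 692]) cube([938, 269, 173]);


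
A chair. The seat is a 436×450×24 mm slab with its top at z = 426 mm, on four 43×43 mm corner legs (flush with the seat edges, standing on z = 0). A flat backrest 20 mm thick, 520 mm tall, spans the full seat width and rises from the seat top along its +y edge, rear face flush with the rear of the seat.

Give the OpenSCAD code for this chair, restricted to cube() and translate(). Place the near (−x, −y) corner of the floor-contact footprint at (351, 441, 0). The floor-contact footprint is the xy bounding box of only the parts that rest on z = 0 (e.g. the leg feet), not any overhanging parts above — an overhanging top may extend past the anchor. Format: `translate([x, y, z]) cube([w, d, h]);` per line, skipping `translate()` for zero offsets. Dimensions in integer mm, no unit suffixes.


translate([351, 441, 402]) cube([436, 450, 24]);
translate([351, 441, 0]) cube([43, 43, 402]);
translate([744, 441, 0]) cube([43, 43, 402]);
translate([351, 848, 0]) cube([43, 43, 402]);
translate([744, 848, 0]) cube([43, 43, 402]);
translate([351, 871, 426]) cube([436, 20, 520]);


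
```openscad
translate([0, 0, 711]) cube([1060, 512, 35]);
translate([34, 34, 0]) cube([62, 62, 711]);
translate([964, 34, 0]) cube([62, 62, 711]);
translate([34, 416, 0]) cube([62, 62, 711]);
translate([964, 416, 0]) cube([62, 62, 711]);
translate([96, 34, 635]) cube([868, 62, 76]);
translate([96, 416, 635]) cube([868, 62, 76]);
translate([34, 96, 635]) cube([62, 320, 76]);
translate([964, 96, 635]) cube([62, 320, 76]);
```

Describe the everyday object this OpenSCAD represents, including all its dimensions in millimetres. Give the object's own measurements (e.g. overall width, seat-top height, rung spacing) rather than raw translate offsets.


A table: top 1060 mm (x) × 512 mm (y), 35 mm thick, upper face at z = 746 mm, on four 62×62 mm square legs, each inset 34 mm from the nearest pair of top edges from z = 0 to the bottom of the top. Four apron rails, 62 mm thick and 76 mm tall, run between adjacent legs with their top edges flush with the underside of the top and their outer faces flush with the legs' outer faces.


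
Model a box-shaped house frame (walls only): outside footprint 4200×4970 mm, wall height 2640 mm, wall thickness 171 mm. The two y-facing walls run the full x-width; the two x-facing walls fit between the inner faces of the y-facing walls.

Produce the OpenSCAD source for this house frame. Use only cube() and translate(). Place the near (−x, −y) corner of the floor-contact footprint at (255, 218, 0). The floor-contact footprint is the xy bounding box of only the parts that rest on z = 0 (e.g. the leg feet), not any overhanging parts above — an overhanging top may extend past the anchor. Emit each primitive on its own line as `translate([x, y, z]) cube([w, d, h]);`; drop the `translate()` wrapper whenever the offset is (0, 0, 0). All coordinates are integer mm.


translate([255, 218, 0]) cube([4200, 171, 2640]);
translate([255, 5017, 0]) cube([4200, 171, 2640]);
translate([255, 389, 0]) cube([171, 4628, 2640]);
translate([4284, 389, 0]) cube([171, 4628, 2640]);


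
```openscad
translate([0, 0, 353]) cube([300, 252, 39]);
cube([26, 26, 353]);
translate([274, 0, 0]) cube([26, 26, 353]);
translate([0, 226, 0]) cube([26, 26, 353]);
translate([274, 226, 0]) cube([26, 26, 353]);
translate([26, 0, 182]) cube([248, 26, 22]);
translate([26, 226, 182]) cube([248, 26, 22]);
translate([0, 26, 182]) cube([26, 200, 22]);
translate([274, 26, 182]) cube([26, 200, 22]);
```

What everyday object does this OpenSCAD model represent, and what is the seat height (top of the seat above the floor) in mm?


A stool. The seat height is 392 mm.

A 300×252×39 slab at z = 353 on four corner posts — a stool. The seat top is 353 + 39 = 392 mm.


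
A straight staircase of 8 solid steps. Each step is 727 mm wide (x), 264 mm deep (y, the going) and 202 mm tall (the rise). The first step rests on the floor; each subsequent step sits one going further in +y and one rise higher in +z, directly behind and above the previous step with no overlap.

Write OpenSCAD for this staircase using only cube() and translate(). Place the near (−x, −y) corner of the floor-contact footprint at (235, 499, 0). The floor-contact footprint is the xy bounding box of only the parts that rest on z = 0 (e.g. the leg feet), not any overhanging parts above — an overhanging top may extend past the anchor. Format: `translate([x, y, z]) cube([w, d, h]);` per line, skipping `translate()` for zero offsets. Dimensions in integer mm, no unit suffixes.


translate([235, 499, 0]) cube([727, 264, 202]);
translate([235, 763, 202]) cube([727, 264, 202]);
translate([235, 1027, 404]) cube([727, 264, 202]);
translate([235, 1291, 606]) cube([727, 264, 202]);
translate([235, 1555, 808]) cube([727, 264, 202]);
translate([235, 1819, 1010]) cube([727, 264, 202]);
translate([235, 2083, 1212]) cube([727, 264, 202]);
translate([235, 2347, 1414]) cube([727, 264, 202]);


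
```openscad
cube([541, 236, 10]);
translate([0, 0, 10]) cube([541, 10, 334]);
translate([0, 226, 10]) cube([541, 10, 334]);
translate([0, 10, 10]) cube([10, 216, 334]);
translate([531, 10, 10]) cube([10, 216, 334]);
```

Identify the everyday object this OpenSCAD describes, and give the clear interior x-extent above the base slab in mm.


An open box. The internal width is 521 mm.

A 541×236 base slab with four walls standing on it — an open box. The base is 541 mm wide and the walls are 10 mm thick, so the internal width is 541 − 2 × 10 = 521 mm.


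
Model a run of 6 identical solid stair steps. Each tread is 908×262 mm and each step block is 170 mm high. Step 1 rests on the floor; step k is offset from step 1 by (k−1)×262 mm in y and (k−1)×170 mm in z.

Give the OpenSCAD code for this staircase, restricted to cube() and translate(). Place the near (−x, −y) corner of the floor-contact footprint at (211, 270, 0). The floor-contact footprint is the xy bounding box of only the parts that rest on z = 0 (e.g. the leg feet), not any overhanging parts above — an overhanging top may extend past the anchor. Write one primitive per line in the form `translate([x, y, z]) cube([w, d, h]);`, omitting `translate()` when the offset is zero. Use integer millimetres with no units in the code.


translate([211, 270, 0]) cube([908, 262, 170]);
translate([211, 532, 170]) cube([908, 262, 170]);
translate([211, 794, 340]) cube([908, 262, 170]);
translate([211, 1056, 510]) cube([908, 262, 170]);
translate([211, 1318, 680]) cube([908, 262, 170]);
translate([211, 1580, 850]) cube([908, 262, 170]);


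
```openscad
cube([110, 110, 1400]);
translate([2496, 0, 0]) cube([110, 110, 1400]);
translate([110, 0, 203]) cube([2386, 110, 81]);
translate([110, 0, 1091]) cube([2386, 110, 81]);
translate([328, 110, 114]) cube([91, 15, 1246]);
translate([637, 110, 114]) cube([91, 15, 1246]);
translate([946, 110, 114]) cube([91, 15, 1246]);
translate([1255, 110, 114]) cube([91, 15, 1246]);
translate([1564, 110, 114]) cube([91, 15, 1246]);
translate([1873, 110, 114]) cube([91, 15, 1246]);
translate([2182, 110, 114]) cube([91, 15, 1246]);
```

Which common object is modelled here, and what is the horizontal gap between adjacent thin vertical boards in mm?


A fence section. The picket gap is 218 mm.

Two posts, two rails, 7 pickets — a fence section. Span 2386 mm holds 7 pickets of 91 mm with 8 equal gaps: ⌊(2386 − 7·91) / 8⌋ = 218 mm.


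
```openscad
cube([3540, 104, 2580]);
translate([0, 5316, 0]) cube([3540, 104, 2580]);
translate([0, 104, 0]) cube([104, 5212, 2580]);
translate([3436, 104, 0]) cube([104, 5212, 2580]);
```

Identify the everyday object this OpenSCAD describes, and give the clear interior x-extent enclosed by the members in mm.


A house (or room) frame. The interior width is 3332 mm.

Four 2580 mm walls enclosing a rectangle with no floor or roof — a room or house frame. Outside width is 3540 mm and wall thickness is 104 mm, so the interior width is 3540 − 2 × 104 = 3332 mm.


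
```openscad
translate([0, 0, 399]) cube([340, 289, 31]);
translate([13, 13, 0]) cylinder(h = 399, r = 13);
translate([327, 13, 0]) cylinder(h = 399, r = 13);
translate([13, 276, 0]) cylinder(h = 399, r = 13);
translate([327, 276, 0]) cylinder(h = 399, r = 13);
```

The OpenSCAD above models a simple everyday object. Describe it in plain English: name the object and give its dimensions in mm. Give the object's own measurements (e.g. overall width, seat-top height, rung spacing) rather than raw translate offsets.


A four-legged stool. The seat is a 340×289×31 mm slab whose top surface is at z = 430 mm; four round legs, each 26 mm in diameter, run from the floor (z = 0) to the underside of the seat, each leg's axis is inset half a diameter from the nearest pair of seat edges (so the leg's bounding box is flush with the corner).


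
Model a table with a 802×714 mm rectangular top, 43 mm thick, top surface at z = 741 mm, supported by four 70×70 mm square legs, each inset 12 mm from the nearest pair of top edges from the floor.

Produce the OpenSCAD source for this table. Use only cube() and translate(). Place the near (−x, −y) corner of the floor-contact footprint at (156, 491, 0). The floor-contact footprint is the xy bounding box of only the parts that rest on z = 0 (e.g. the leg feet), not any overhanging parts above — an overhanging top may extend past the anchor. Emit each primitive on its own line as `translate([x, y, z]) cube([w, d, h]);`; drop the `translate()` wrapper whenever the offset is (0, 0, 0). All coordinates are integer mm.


translate([144, 479, 698]) cube([802, 714, 43]);
translate([156, 491, 0]) cube([70, 70, 698]);
translate([864, 491, 0]) cube([70, 70, 698]);
translate([156, 1111, 0]) cube([70, 70, 698]);
translate([864, 1111, 0]) cube([70, 70, 698]);


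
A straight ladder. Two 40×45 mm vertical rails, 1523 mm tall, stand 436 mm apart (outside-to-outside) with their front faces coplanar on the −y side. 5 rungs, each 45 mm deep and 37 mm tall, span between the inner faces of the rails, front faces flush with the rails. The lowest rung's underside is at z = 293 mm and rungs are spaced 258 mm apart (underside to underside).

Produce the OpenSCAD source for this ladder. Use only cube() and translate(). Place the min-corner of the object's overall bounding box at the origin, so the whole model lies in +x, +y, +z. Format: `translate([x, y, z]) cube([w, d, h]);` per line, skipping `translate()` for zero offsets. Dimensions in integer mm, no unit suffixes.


cube([40, 45, 1523]);
translate([396, 0, 0]) cube([40, 45, 1523]);
translate([40, 0, 293]) cube([356, 45, 37]);
translate([40, 0, 551]) cube([356, 45, 37]);
translate([40, 0, 809]) cube([356, 45, 37]);
translate([40, 0, 1067]) cube([356, 45, 37]);
translate([40, 0, 1325]) cube([356, 45, 37]);


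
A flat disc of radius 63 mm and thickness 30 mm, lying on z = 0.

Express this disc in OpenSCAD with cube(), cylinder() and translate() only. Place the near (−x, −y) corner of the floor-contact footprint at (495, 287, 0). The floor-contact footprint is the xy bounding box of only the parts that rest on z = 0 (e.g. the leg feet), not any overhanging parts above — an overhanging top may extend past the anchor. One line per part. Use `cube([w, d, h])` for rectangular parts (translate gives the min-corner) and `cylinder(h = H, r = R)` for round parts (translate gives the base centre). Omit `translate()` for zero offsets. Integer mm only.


translate([558, 350, 0]) cylinder(h = 30, r = 63);


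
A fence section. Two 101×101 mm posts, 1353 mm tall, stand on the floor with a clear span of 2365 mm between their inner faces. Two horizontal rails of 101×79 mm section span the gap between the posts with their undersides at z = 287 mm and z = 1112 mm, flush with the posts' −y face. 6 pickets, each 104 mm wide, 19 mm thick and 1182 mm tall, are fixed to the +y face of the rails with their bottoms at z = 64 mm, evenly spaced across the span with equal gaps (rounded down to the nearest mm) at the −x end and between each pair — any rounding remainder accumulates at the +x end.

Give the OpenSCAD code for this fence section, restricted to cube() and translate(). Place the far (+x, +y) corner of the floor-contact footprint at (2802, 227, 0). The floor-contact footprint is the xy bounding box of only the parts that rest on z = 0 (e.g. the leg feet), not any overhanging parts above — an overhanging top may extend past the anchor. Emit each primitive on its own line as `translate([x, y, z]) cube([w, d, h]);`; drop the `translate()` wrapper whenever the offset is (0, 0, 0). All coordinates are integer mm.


translate([235, 126, 0]) cube([101, 101, 1353]);
translate([2701, 126, 0]) cube([101, 101, 1353]);
translate([336, 126, 287]) cube([2365, 101, 79]);
translate([336, 126, 1112]) cube([2365, 101, 79]);
translate([584, 227, 64]) cube([104, 19, 1182]);
translate([936, 227, 64]) cube([104, 19, 1182]);
translate([1288, 227, 64]) cube([104, 19, 1182]);
translate([1640, 227, 64]) cube([104, 19, 1182]);
translate([1992, 227, 64]) cube([104, 19, 1182]);
translate([2344, 227, 64]) cube([104, 19, 1182]);


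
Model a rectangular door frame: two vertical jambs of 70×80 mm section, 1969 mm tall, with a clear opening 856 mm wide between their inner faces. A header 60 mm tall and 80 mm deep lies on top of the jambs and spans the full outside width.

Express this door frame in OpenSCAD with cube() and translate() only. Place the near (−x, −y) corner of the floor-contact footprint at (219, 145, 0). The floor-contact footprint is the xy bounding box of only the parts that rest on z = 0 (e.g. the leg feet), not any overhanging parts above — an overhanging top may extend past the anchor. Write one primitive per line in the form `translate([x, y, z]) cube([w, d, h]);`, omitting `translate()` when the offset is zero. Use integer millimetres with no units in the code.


translate([219, 145, 0]) cube([70, 80, 1969]);
translate([1145, 145, 0]) cube([70, 80, 1969]);
translate([219, 145, 1969]) cube([996, 80, 60]);


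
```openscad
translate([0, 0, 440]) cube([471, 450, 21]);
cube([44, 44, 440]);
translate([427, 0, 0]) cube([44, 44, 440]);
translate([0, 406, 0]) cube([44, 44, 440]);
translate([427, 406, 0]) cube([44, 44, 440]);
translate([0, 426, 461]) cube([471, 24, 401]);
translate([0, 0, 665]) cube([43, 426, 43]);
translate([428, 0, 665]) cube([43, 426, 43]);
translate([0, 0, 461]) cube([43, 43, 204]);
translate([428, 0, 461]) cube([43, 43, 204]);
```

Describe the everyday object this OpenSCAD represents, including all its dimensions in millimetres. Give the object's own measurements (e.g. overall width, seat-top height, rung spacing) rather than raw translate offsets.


A chair. The seat is a 471×450×21 mm slab with its top at z = 461 mm, on four 44×44 mm corner legs (flush with the seat edges, standing on z = 0). A flat backrest 24 mm thick, 401 mm tall, spans the full seat width and rises from the seat top along its +y edge, rear face flush with the rear of the seat. Two armrests of 43×43 mm section run along each side from the seat's front edge to the front of the backrest, top faces 247 mm above the seat top and outer faces flush with the seat's x-edges; a 43×43 mm post under the front of each armrest stands on the seat at the front corner.


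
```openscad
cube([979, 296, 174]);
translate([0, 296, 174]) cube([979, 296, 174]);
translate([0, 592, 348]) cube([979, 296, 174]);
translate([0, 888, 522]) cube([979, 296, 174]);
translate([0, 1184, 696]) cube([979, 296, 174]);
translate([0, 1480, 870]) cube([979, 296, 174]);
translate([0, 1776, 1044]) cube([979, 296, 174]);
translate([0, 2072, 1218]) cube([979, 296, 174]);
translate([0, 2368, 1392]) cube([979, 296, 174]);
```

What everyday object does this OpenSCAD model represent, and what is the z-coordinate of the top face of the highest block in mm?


A staircase. The total rise is 1566 mm.

9 identical blocks, each offset up and back from the previous — a staircase. Each step is 174 mm tall and there are 9 of them, so the total rise is 9 × 174 = 1566 mm.


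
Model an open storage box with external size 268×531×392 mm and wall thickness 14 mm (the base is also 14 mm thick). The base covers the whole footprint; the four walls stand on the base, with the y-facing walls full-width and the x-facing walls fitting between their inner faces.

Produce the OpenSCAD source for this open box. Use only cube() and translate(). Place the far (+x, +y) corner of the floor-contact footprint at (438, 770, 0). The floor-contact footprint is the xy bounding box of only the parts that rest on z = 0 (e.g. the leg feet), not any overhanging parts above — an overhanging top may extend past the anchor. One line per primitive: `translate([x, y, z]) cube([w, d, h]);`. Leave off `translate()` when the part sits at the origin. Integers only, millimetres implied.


translate([170, 239, 0]) cube([268, 531, 14]);
translate([170, 239, 14]) cube([268, 14, 378]);
translate([170, 756, 14]) cube([268, 14, 378]);
translate([170, 253, 14]) cube([14, 503, 378]);
translate([424, 253, 14]) cube([14, 503, 378]);


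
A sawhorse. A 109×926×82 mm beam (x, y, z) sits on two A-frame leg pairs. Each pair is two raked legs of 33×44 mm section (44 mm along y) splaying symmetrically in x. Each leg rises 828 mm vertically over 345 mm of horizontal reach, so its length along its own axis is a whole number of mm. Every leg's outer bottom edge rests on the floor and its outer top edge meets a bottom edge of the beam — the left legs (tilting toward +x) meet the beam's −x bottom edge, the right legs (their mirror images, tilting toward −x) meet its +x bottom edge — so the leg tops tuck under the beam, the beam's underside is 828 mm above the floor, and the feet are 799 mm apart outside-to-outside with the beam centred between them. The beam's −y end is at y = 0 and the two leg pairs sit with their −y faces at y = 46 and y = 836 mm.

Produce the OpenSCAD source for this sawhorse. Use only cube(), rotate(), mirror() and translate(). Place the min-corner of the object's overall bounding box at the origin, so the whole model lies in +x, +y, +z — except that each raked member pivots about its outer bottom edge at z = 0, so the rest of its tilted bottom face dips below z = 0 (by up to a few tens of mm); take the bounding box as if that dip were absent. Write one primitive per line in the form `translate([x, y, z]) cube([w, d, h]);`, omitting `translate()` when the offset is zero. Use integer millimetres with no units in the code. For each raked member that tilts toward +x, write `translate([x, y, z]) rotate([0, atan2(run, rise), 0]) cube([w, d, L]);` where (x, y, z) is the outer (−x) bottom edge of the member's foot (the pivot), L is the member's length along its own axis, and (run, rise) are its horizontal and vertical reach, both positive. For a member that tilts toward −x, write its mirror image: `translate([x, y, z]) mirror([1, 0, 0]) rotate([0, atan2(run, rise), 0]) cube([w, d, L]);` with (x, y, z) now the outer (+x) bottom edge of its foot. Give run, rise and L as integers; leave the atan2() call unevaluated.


translate([345, 0, 828]) cube([109, 926, 82]);
translate([0, 46, 0]) rotate([0, atan2(345, 828), 0]) cube([33, 44, 897]);
translate([799, 46, 0]) mirror([1, 0, 0]) rotate([0, atan2(345, 828), 0]) cube([33, 44, 897]);
translate([0, 836, 0]) rotate([0, atan2(345, 828), 0]) cube([33, 44, 897]);
translate([799, 836, 0]) mirror([1, 0, 0]) rotate([0, atan2(345, 828), 0]) cube([33, 44, 897]);


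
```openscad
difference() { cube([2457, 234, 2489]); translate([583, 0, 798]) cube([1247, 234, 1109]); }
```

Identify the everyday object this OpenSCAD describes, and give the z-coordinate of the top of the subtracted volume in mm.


A wall with a window opening. The window head height is 1907 mm.

A wall with a rectangular opening subtracted — a window. Sill at z = 798, opening 1109 mm tall, so the head is at 798 + 1109 = 1907 mm.


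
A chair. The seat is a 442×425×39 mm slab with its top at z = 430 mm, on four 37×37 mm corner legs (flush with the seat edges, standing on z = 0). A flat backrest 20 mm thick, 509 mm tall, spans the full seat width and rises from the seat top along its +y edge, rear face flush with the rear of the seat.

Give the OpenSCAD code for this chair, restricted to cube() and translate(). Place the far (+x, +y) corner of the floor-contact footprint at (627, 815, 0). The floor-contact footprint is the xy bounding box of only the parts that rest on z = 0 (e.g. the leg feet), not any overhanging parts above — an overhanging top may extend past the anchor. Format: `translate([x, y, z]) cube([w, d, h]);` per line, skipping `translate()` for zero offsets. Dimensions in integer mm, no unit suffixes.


translate([185, 390, 391]) cube([442, 425, 39]);
translate([185, 390, 0]) cube([37, 37, 391]);
translate([590, 390, 0]) cube([37, 37, 391]);
translate([185, 778, 0]) cube([37, 37, 391]);
translate([590, 778, 0]) cube([37, 37, 391]);
translate([185, 795, 430]) cube([442, 20, 509]);


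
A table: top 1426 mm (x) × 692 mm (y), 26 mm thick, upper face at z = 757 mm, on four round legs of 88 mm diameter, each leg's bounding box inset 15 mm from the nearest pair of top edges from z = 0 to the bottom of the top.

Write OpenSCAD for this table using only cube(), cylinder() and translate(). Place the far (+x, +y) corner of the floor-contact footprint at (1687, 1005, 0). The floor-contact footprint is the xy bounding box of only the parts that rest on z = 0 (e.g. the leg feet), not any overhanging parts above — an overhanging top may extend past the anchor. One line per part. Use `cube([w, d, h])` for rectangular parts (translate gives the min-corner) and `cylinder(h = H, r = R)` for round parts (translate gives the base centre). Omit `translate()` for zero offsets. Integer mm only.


// leg_h = 757 - 26 = 731
translate([276, 328, 731]) cube([1426, 692, 26]);
translate([335, 387, 0]) cylinder(h = 731, r = 44);
translate([1643, 387, 0]) cylinder(h = 731, r = 44);
translate([335, 961, 0]) cylinder(h = 731, r = 44);
translate([1643, 961, 0]) cylinder(h = 731, r = 44);


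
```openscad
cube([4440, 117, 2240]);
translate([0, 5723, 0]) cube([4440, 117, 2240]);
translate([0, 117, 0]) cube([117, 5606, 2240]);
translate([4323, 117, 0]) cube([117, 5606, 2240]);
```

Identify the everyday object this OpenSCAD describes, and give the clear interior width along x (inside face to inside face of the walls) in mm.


A house (or room) frame. The interior width is 4206 mm.

Four 2240 mm walls enclosing a rectangle with no floor or roof — a room or house frame. Outside width is 4440 mm and wall thickness is 117 mm, so the interior width is 4440 − 2 × 117 = 4206 mm.


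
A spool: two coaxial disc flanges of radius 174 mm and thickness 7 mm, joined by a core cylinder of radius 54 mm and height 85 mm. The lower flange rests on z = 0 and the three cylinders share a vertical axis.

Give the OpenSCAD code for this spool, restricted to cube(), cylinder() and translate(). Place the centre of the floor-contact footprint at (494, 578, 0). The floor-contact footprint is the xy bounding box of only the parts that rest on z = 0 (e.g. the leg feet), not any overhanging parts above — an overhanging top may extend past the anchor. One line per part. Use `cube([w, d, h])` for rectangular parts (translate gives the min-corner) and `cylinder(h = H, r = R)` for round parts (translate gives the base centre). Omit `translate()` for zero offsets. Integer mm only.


translate([494, 578, 0]) cylinder(h = 7, r = 174);
translate([494, 578, 7]) cylinder(h = 85, r = 54);
translate([494, 578, 92]) cylinder(h = 7, r = 174);


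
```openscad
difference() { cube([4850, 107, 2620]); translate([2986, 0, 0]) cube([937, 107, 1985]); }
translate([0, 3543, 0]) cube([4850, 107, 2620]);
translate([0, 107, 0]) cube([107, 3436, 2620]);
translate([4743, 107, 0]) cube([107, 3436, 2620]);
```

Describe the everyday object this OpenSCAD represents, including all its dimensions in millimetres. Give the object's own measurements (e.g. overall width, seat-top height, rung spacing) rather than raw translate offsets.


A single room: four walls, each 2620 mm tall and 107 mm thick, enclosing an outside footprint 4850×3650 mm (x × y), no floor or roof. The front and back walls (−y and +y sides) run the full x-width; the side walls fit between their inner faces. A door opening 937 mm wide and 1985 mm tall is cut through the front wall from the floor up, its −x edge 2986 mm from the wall's −x end.


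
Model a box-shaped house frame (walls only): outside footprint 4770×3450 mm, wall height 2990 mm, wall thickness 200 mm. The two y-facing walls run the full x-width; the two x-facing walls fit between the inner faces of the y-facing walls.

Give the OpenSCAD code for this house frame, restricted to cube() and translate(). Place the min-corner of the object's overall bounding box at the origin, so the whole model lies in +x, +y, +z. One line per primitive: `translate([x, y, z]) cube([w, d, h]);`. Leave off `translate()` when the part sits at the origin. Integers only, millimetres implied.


cube([4770, 200, 2990]);
translate([0, 3250, 0]) cube([4770, 200, 2990]);
translate([0, 200, 0]) cube([200, 3050, 2990]);
translate([4570, 200, 0]) cube([200, 3050, 2990]);


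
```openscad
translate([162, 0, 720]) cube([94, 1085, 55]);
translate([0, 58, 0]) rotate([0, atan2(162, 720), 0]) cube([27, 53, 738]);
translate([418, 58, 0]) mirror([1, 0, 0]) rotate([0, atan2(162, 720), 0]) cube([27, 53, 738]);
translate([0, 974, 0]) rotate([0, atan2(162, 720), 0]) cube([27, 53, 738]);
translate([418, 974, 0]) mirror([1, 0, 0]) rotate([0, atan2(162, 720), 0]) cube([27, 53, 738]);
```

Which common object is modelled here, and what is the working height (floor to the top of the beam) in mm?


A sawhorse. The overall height is 775 mm.

A beam across two mirrored pairs of raked legs — a sawhorse. The beam's underside is at z = 720 (matching the legs' vertical rise in atan2(162, 720)) and the beam is 55 mm tall, so its top is at 720 + 55 = 775 mm. The raked legs top out at the beam's underside, so that is the highest point.


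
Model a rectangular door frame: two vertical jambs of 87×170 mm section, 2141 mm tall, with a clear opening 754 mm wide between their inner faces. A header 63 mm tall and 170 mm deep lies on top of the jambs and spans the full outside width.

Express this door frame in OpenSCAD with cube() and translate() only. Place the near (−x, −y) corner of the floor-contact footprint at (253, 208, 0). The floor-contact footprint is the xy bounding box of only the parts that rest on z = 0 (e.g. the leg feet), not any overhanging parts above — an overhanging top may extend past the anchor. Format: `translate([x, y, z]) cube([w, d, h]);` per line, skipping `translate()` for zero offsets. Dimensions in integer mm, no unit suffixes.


translate([253, 208, 0]) cube([87, 170, 2141]);
translate([1094, 208, 0]) cube([87, 170, 2141]);
translate([253, 208, 2141]) cube([928, 170, 63]);


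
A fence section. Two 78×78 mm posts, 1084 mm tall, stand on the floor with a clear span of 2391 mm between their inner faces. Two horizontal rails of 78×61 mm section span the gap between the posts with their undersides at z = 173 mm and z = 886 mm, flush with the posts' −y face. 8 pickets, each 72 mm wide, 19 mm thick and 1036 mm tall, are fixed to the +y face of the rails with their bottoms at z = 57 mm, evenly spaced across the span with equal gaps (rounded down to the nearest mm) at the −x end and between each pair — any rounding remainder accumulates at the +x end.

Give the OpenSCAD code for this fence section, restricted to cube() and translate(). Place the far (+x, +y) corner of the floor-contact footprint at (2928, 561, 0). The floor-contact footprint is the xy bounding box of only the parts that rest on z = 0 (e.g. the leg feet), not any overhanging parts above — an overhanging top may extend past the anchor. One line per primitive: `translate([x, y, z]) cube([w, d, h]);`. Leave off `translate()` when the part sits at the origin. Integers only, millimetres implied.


translate([381, 483, 0]) cube([78, 78, 1084]);
translate([2850, 483, 0]) cube([78, 78, 1084]);
translate([459, 483, 173]) cube([2391, 78, 61]);
translate([459, 483, 886]) cube([2391, 78, 61]);
translate([660, 561, 57]) cube([72, 19, 1036]);
translate([933, 561, 57]) cube([72, 19, 1036]);
translate([1206, 561, 57]) cube([72, 19, 1036]);
translate([1479, 561, 57]) cube([72, 19, 1036]);
translate([1752, 561, 57]) cube([72, 19, 1036]);
translate([2025, 561, 57]) cube([72, 19, 1036]);
translate([2298, 561, 57]) cube([72, 19, 1036]);
translate([2571, 561, 57]) cube([72, 19, 1036]);


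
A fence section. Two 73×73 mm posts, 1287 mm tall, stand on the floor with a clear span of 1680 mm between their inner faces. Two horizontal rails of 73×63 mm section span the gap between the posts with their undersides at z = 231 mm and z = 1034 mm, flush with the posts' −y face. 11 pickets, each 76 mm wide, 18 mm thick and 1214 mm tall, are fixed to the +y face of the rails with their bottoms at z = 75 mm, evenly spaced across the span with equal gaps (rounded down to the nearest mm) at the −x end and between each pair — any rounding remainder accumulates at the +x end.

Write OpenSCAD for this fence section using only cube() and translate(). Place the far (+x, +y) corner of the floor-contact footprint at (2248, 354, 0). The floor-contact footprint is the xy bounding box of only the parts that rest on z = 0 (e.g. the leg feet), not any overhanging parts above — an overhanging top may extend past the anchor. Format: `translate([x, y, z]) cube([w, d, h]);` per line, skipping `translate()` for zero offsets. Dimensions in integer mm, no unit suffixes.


translate([422, 281, 0]) cube([73, 73, 1287]);
translate([2175, 281, 0]) cube([73, 73, 1287]);
translate([495, 281, 231]) cube([1680, 73, 63]);
translate([495, 281, 1034]) cube([1680, 73, 63]);
translate([565, 354, 75]) cube([76, 18, 1214]);
translate([711, 354, 75]) cube([76, 18, 1214]);
translate([857, 354, 75]) cube([76, 18, 1214]);
translate([1003, 354, 75]) cube([76, 18, 1214]);
translate([1149, 354, 75]) cube([76, 18, 1214]);
translate([1295, 354, 75]) cube([76, 18, 1214]);
translate([1441, 354, 75]) cube([76, 18, 1214]);
translate([1587, 354, 75]) cube([76, 18, 1214]);
translate([1733, 354, 75]) cube([76, 18, 1214]);
translate([1879, 354, 75]) cube([76, 18, 1214]);
translate([2025, 354, 75]) cube([76, 18, 1214]);


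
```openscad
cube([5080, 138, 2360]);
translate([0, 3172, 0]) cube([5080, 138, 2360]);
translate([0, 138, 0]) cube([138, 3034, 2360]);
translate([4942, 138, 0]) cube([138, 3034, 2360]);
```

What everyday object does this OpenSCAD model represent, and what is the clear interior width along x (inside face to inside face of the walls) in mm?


A house (or room) frame. The interior width is 4804 mm.

Four 2360 mm walls enclosing a rectangle with no floor or roof — a room or house frame. Outside width is 5080 mm and wall thickness is 138 mm, so the interior width is 5080 − 2 × 138 = 4804 mm.


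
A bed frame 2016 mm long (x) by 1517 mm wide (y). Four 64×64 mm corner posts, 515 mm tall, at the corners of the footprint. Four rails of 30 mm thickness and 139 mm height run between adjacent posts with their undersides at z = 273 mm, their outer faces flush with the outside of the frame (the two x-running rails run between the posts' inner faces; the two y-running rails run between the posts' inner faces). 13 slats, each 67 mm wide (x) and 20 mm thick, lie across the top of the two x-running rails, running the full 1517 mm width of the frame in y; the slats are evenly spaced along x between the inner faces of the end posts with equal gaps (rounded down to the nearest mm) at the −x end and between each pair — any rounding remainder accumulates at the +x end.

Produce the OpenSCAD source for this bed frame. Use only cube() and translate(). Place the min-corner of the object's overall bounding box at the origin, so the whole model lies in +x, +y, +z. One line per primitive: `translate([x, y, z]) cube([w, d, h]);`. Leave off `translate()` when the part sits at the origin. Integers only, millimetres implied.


cube([64, 64, 515]);
translate([0, 1453, 0]) cube([64, 64, 515]);
translate([1952, 0, 0]) cube([64, 64, 515]);
translate([1952, 1453, 0]) cube([64, 64, 515]);
translate([64, 0, 273]) cube([1888, 30, 139]);
translate([64, 1487, 273]) cube([1888, 30, 139]);
translate([0, 64, 273]) cube([30, 1389, 139]);
translate([1986, 64, 273]) cube([30, 1389, 139]);
translate([136, 0, 412]) cube([67, 1517, 20]);
translate([275, 0, 412]) cube([67, 1517, 20]);
translate([414, 0, 412]) cube([67, 1517, 20]);
translate([553, 0, 412]) cube([67, 1517, 20]);
translate([692, 0, 412]) cube([67, 1517, 20]);
translate([831, 0, 412]) cube([67, 1517, 20]);
translate([970, 0, 412]) cube([67, 1517, 20]);
translate([1109, 0, 412]) cube([67, 1517, 20]);
translate([1248, 0, 412]) cube([67, 1517, 20]);
translate([1387, 0, 412]) cube([67, 1517, 20]);
translate([1526, 0, 412]) cube([67, 1517, 20]);
translate([1665, 0, 412]) cube([67, 1517, 20]);
translate([1804, 0, 412]) cube([67, 1517, 20]);


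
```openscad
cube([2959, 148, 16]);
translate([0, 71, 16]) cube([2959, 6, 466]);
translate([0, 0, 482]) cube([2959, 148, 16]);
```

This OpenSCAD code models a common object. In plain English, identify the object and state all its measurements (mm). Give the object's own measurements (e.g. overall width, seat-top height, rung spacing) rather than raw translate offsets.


An I-beam lying along x, 2959 mm long. Overall section height 498 mm. Two flanges 148 mm wide (y) and 16 mm thick, one on the floor and one at the top; a web 6 mm thick runs between them, centred on the flange width.


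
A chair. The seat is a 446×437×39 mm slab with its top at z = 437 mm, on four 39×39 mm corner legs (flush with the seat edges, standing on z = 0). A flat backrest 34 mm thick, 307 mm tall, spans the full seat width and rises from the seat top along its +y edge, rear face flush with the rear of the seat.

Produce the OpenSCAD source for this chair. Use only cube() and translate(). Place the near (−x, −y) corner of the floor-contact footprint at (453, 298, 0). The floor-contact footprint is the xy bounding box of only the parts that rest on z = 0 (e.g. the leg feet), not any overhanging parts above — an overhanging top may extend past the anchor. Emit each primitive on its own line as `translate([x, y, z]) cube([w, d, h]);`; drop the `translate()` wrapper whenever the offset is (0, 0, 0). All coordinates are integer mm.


// leg_h = 437 - 39 = 398
translate([453, 298, 398]) cube([446, 437, 39]);
translate([453, 298, 0]) cube([39, 39, 398]);
translate([860, 298, 0]) cube([39, 39, 398]);
translate([453, 696, 0]) cube([39, 39, 398]);
translate([860, 696, 0]) cube([39, 39, 398]);
translate([453, 701, 437]) cube([446, 34, 307]);
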